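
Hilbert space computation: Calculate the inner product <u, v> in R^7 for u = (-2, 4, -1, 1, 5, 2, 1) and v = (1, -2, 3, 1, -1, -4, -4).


Computing the standard inner product <u, v> = sum u_i * v_i
= -2*1 + 4*-2 + -1*3 + 1*1 + 5*-1 + 2*-4 + 1*-4
= -2 + -8 + -3 + 1 + -5 + -8 + -4
= -29

-29


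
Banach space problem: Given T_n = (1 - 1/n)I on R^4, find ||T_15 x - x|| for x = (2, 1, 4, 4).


T_15 x - x = (1 - 1/15)x - x = -x/15
||x|| = sqrt(37) = 6.0828
||T_15 x - x|| = ||x||/15 = 6.0828/15 = 0.4055

0.4055


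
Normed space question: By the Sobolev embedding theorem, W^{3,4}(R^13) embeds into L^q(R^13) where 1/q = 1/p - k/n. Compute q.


Using the Sobolev embedding formula: 1/q = 1/p - k/n
1/q = 1/4 - 3/13 = 1/52
q = 1/(1/52) = 52

52.0000


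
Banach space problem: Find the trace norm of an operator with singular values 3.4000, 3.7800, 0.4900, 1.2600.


The nuclear norm is the sum of all singular values.
||T||_1 = 3.4000 + 3.7800 + 0.4900 + 1.2600
= 8.9300

8.9300


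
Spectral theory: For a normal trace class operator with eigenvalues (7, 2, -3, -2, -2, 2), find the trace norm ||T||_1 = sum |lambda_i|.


For a normal operator, singular values equal |eigenvalues|.
Trace norm = sum |lambda_i| = 7 + 2 + 3 + 2 + 2 + 2
= 18

18


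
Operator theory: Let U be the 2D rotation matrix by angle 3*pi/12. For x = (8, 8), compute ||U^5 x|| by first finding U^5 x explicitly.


U is a rotation by theta = 3*pi/12
U^5 = rotation by 5*theta = 15*pi/12
cos(15*pi/12) = -0.7071, sin(15*pi/12) = -0.7071
U^5 x = (-0.7071 * 8 - -0.7071 * 8, -0.7071 * 8 + -0.7071 * 8)
= (0.0000, -11.3137)
||U^5 x|| = sqrt(0.0000^2 + (-11.3137)^2) = sqrt(128.0000) = 11.3137

11.3137


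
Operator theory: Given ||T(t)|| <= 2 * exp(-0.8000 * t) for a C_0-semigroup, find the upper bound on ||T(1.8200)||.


||T(1.8200)|| <= 2 * exp(-0.8000 * 1.8200)
= 2 * exp(-1.4560)
= 2 * 0.2332
= 0.4663

0.4663


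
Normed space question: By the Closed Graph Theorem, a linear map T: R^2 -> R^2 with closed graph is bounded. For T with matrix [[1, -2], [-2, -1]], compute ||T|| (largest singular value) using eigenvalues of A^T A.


A^T A = [[5, 0], [0, 5]]
trace(A^T A) = 10, det(A^T A) = 25
discriminant = 10^2 - 4*25 = 0
Largest eigenvalue of A^T A = (trace + sqrt(disc))/2 = 5.0000
||T|| = sqrt(5.0000) = 2.2361

2.2361


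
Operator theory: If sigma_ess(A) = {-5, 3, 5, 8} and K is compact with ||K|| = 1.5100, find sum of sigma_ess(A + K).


By Weyl's theorem, the essential spectrum is invariant under compact perturbations.
sigma_ess(A + K) = sigma_ess(A) = {-5, 3, 5, 8}
Sum = -5 + 3 + 5 + 8 = 11

11


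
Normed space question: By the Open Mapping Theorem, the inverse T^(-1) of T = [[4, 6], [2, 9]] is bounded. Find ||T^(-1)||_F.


det(T) = 4*9 - 6*2 = 24
T^(-1) = (1/24) * [[9, -6], [-2, 4]] = [[0.3750, -0.2500], [-0.0833, 0.1667]]
||T^(-1)||_F^2 = 0.3750^2 + (-0.2500)^2 + (-0.0833)^2 + 0.1667^2 = 0.2378
||T^(-1)||_F = sqrt(0.2378) = 0.4877

0.4877


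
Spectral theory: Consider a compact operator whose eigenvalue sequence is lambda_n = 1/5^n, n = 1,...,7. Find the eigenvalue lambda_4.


The eigenvalue formula gives lambda_4 = 1/5^4
= 1/625
= 0.0016

0.0016


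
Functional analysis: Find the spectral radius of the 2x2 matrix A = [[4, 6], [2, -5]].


For a 2x2 matrix, eigenvalues satisfy lambda^2 - (trace)*lambda + det = 0
trace = 4 + -5 = -1
det = 4*-5 - 6*2 = -32
discriminant = (-1)^2 - 4*(-32) = 129
spectral radius = max |eigenvalue| = 6.1789

6.1789


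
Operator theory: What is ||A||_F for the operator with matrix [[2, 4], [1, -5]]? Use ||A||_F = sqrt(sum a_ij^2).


||A||_F^2 = sum a_ij^2
= 2^2 + 4^2 + 1^2 + (-5)^2
= 4 + 16 + 1 + 25 = 46
||A||_F = sqrt(46) = 6.7823

6.7823


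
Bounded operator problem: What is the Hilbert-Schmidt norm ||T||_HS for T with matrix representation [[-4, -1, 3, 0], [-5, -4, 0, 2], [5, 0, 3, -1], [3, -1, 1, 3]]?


The Hilbert-Schmidt norm is sqrt(sum of squares of all entries).
Sum of squares = (-4)^2 + (-1)^2 + 3^2 + 0^2 + (-5)^2 + (-4)^2 + 0^2 + 2^2 + 5^2 + 0^2 + 3^2 + (-1)^2 + 3^2 + (-1)^2 + 1^2 + 3^2
= 16 + 1 + 9 + 0 + 25 + 16 + 0 + 4 + 25 + 0 + 9 + 1 + 9 + 1 + 1 + 9 = 126
||T||_HS = sqrt(126) = 11.2250

11.2250


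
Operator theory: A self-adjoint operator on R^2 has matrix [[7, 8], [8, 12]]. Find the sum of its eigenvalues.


For a self-adjoint (symmetric) matrix, the eigenvalues are real.
The sum of eigenvalues equals the trace of the matrix.
trace = 7 + 12 = 19

19


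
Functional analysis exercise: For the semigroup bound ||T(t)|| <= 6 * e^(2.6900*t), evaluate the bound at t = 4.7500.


||T(4.7500)|| <= 6 * exp(2.6900 * 4.7500)
= 6 * exp(12.7775)
= 6 * 354158.5595
= 2.1250e+06

2.1250e+06


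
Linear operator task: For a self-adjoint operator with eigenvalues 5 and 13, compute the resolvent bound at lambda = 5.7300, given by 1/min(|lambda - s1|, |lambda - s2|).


dist(5.7300, {5, 13}) = min(|5.7300 - 5|, |5.7300 - 13|)
= min(0.7300, 7.2700) = 0.7300
Resolvent bound = 1/0.7300 = 1.3699

1.3699


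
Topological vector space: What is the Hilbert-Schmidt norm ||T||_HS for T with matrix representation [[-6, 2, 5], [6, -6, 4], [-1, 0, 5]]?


The Hilbert-Schmidt norm is sqrt(sum of squares of all entries).
Sum of squares = (-6)^2 + 2^2 + 5^2 + 6^2 + (-6)^2 + 4^2 + (-1)^2 + 0^2 + 5^2
= 36 + 4 + 25 + 36 + 36 + 16 + 1 + 0 + 25 = 179
||T||_HS = sqrt(179) = 13.3791

13.3791


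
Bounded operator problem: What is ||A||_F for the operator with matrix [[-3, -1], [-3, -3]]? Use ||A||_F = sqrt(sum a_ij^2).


||A||_F^2 = sum a_ij^2
= (-3)^2 + (-1)^2 + (-3)^2 + (-3)^2
= 9 + 1 + 9 + 9 = 28
||A||_F = sqrt(28) = 5.2915

5.2915


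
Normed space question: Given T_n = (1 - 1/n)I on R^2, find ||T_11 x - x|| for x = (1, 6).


T_11 x - x = (1 - 1/11)x - x = -x/11
||x|| = sqrt(37) = 6.0828
||T_11 x - x|| = ||x||/11 = 6.0828/11 = 0.5530

0.5530


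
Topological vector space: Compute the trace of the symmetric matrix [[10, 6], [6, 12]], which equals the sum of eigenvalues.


For a self-adjoint (symmetric) matrix, the eigenvalues are real.
The sum of eigenvalues equals the trace of the matrix.
trace = 10 + 12 = 22

22


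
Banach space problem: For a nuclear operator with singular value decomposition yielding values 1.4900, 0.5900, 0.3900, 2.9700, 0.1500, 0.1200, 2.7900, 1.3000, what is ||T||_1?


The nuclear norm is the sum of all singular values.
||T||_1 = 1.4900 + 0.5900 + 0.3900 + 2.9700 + 0.1500 + 0.1200 + 2.7900 + 1.3000
= 9.8000

9.8000


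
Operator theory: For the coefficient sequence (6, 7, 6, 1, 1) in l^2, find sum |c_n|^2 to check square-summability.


sum |c_n|^2 = 6^2 + 7^2 + 6^2 + 1^2 + 1^2
= 36 + 49 + 36 + 1 + 1
= 123

123


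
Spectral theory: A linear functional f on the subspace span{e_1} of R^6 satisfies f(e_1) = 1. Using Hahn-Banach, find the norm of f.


The norm of f is given by ||f|| = sup_{||x||=1} |f(x)|.
On span{e_1}, ||e_1|| = 1, so ||f|| = |f(e_1)| / ||e_1||
= |1| / 1 = 1.0000

1.0000


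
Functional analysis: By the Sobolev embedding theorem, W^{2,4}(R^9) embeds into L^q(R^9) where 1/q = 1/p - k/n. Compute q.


Using the Sobolev embedding formula: 1/q = 1/p - k/n
1/q = 1/4 - 2/9 = 1/36
q = 1/(1/36) = 36

36.0000


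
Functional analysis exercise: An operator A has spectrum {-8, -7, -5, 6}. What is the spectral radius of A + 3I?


Spectrum of A + 3I = {-5, -4, -2, 9}
Spectral radius = max |lambda| over the shifted spectrum
= max(5, 4, 2, 9) = 9

9


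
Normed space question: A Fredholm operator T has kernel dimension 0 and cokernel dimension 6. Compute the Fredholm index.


The Fredholm index is defined as ind(T) = dim(ker T) - dim(coker T)
= 0 - 6
= -6

-6


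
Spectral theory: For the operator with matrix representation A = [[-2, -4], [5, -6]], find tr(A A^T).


trace(A * A^T) = sum of squares of all entries
= (-2)^2 + (-4)^2 + 5^2 + (-6)^2
= 4 + 16 + 25 + 36
= 81

81


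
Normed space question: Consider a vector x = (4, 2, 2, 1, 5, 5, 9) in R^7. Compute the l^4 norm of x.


The l^4 norm = (sum |x_i|^4)^(1/4)
Sum of 4th powers = 256 + 16 + 16 + 1 + 625 + 625 + 6561 = 8100
||x||_4 = (8100)^(1/4) = 9.4868

9.4868


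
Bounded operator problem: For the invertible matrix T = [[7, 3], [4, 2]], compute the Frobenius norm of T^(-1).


det(T) = 7*2 - 3*4 = 2
T^(-1) = (1/2) * [[2, -3], [-4, 7]] = [[1.0000, -1.5000], [-2.0000, 3.5000]]
||T^(-1)||_F^2 = 1.0000^2 + (-1.5000)^2 + (-2.0000)^2 + 3.5000^2 = 19.5000
||T^(-1)||_F = sqrt(19.5000) = 4.4159

4.4159


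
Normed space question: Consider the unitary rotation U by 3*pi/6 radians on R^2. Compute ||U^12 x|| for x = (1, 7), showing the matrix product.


U is a rotation by theta = 3*pi/6
U^12 = rotation by 12*theta = 36*pi/6 = 0*pi/6 (mod 2*pi)
cos(0*pi/6) = 1.0000, sin(0*pi/6) = 0.0000
U^12 x = (1.0000 * 1 - 0.0000 * 7, 0.0000 * 1 + 1.0000 * 7)
= (1.0000, 7.0000)
||U^12 x|| = sqrt(1.0000^2 + 7.0000^2) = sqrt(50.0000) = 7.0711

7.0711


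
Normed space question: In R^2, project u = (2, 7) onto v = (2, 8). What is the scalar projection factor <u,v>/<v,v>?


Computing <u,v> = 2*2 + 7*8 = 60
Computing <v,v> = 2^2 + 8^2 = 68
Projection coefficient = 60/68 = 0.8824

0.8824


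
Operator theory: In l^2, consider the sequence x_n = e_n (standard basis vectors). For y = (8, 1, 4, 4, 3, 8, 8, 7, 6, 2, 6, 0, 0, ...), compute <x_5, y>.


x_5 = e_5 is the standard basis vector with 1 in position 5.
<x_5, y> = y_5 = 3
As n -> infinity, <x_n, y> -> 0, confirming weak convergence of (x_n) to 0.

3


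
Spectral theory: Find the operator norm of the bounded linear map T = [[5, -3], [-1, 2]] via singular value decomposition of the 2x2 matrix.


A^T A = [[26, -17], [-17, 13]]
trace(A^T A) = 39, det(A^T A) = 49
discriminant = 39^2 - 4*49 = 1325
Largest eigenvalue of A^T A = (trace + sqrt(disc))/2 = 37.7003
||T|| = sqrt(37.7003) = 6.1401

6.1401


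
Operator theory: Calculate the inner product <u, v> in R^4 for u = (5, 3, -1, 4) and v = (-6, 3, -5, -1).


Computing the standard inner product <u, v> = sum u_i * v_i
= 5*-6 + 3*3 + -1*-5 + 4*-1
= -30 + 9 + 5 + -4
= -20

-20


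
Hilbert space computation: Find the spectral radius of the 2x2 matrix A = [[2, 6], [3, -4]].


For a 2x2 matrix, eigenvalues satisfy lambda^2 - (trace)*lambda + det = 0
trace = 2 + -4 = -2
det = 2*-4 - 6*3 = -26
discriminant = (-2)^2 - 4*(-26) = 108
spectral radius = max |eigenvalue| = 6.1962

6.1962


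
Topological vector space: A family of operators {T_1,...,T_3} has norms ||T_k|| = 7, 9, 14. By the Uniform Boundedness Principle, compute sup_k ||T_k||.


By the Uniform Boundedness Principle, the supremum of norms is finite.
sup_k ||T_k|| = max(7, 9, 14) = 14

14


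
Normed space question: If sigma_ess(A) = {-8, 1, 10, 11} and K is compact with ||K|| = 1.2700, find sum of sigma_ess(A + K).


By Weyl's theorem, the essential spectrum is invariant under compact perturbations.
sigma_ess(A + K) = sigma_ess(A) = {-8, 1, 10, 11}
Sum = -8 + 1 + 10 + 11 = 14

14


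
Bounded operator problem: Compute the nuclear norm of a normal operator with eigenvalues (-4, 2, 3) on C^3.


For a normal operator, singular values equal |eigenvalues|.
Trace norm = sum |lambda_i| = 4 + 2 + 3
= 9

9


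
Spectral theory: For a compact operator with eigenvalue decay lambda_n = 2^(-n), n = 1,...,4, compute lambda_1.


The eigenvalue formula gives lambda_1 = 1/2^1
= 1/2
= 0.5000

0.5000


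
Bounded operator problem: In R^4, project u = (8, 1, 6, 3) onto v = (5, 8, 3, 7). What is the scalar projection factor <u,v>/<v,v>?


Computing <u,v> = 8*5 + 1*8 + 6*3 + 3*7 = 87
Computing <v,v> = 5^2 + 8^2 + 3^2 + 7^2 = 147
Projection coefficient = 87/147 = 0.5918

0.5918


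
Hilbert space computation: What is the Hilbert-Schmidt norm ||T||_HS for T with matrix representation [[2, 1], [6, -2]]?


The Hilbert-Schmidt norm is sqrt(sum of squares of all entries).
Sum of squares = 2^2 + 1^2 + 6^2 + (-2)^2
= 4 + 1 + 36 + 4 = 45
||T||_HS = sqrt(45) = 6.7082

6.7082


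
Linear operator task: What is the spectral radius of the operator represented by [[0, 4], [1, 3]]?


For a 2x2 matrix, eigenvalues satisfy lambda^2 - (trace)*lambda + det = 0
trace = 0 + 3 = 3
det = 0*3 - 4*1 = -4
discriminant = 3^2 - 4*(-4) = 25
spectral radius = max |eigenvalue| = 4.0000

4.0000


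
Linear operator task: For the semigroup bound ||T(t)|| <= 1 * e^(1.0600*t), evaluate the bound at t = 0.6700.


||T(0.6700)|| <= 1 * exp(1.0600 * 0.6700)
= 1 * exp(0.7102)
= 1 * 2.0344
= 2.0344

2.0344


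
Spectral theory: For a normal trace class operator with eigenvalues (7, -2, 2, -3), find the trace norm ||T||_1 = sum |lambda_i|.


For a normal operator, singular values equal |eigenvalues|.
Trace norm = sum |lambda_i| = 7 + 2 + 2 + 3
= 14

14


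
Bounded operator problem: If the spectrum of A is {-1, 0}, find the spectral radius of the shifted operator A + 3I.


Spectrum of A + 3I = {2, 3}
Spectral radius = max |lambda| over the shifted spectrum
= max(2, 3) = 3

3


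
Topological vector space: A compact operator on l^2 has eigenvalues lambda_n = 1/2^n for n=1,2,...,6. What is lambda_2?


The eigenvalue formula gives lambda_2 = 1/2^2
= 1/4
= 0.2500

0.2500


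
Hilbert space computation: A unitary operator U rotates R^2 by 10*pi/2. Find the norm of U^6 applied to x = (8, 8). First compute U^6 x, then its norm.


U is a rotation by theta = 10*pi/2
U^6 = rotation by 6*theta = 60*pi/2 = 0*pi/2 (mod 2*pi)
cos(0*pi/2) = 1.0000, sin(0*pi/2) = 0.0000
U^6 x = (1.0000 * 8 - 0.0000 * 8, 0.0000 * 8 + 1.0000 * 8)
= (8.0000, 8.0000)
||U^6 x|| = sqrt(8.0000^2 + 8.0000^2) = sqrt(128.0000) = 11.3137

11.3137


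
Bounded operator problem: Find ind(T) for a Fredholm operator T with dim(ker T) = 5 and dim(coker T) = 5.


The Fredholm index is defined as ind(T) = dim(ker T) - dim(coker T)
= 5 - 5
= 0

0


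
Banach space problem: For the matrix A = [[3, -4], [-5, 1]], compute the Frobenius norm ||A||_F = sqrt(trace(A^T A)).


||A||_F^2 = sum a_ij^2
= 3^2 + (-4)^2 + (-5)^2 + 1^2
= 9 + 16 + 25 + 1 = 51
||A||_F = sqrt(51) = 7.1414

7.1414


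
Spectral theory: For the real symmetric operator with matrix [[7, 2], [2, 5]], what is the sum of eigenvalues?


For a self-adjoint (symmetric) matrix, the eigenvalues are real.
The sum of eigenvalues equals the trace of the matrix.
trace = 7 + 5 = 12

12


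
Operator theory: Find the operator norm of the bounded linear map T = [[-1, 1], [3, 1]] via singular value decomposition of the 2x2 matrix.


A^T A = [[10, 2], [2, 2]]
trace(A^T A) = 12, det(A^T A) = 16
discriminant = 12^2 - 4*16 = 80
Largest eigenvalue of A^T A = (trace + sqrt(disc))/2 = 10.4721
||T|| = sqrt(10.4721) = 3.2361

3.2361


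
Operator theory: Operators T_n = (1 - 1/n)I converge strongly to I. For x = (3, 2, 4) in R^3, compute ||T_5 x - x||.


T_5 x - x = (1 - 1/5)x - x = -x/5
||x|| = sqrt(29) = 5.3852
||T_5 x - x|| = ||x||/5 = 5.3852/5 = 1.0770

1.0770


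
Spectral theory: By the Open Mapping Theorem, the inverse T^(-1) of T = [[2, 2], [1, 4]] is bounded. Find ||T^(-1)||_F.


det(T) = 2*4 - 2*1 = 6
T^(-1) = (1/6) * [[4, -2], [-1, 2]] = [[0.6667, -0.3333], [-0.1667, 0.3333]]
||T^(-1)||_F^2 = 0.6667^2 + (-0.3333)^2 + (-0.1667)^2 + 0.3333^2 = 0.6944
||T^(-1)||_F = sqrt(0.6944) = 0.8333

0.8333


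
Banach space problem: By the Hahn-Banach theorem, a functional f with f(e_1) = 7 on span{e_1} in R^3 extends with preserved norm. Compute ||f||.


The norm of f is given by ||f|| = sup_{||x||=1} |f(x)|.
On span{e_1}, ||e_1|| = 1, so ||f|| = |f(e_1)| / ||e_1||
= |7| / 1 = 7.0000

7.0000


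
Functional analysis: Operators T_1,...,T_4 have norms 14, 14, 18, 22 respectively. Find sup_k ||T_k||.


By the Uniform Boundedness Principle, the supremum of norms is finite.
sup_k ||T_k|| = max(14, 14, 18, 22) = 22

22


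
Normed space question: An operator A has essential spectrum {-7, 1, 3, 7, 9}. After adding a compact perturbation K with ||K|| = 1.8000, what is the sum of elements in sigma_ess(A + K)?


By Weyl's theorem, the essential spectrum is invariant under compact perturbations.
sigma_ess(A + K) = sigma_ess(A) = {-7, 1, 3, 7, 9}
Sum = -7 + 1 + 3 + 7 + 9 = 13

13


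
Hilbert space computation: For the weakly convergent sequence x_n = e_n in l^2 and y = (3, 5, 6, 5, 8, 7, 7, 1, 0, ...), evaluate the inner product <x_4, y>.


x_4 = e_4 is the standard basis vector with 1 in position 4.
<x_4, y> = y_4 = 5
As n -> infinity, <x_n, y> -> 0, confirming weak convergence of (x_n) to 0.

5


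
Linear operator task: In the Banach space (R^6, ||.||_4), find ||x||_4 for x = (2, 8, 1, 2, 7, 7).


The l^4 norm = (sum |x_i|^4)^(1/4)
Sum of 4th powers = 16 + 4096 + 1 + 16 + 2401 + 2401 = 8931
||x||_4 = (8931)^(1/4) = 9.7213

9.7213


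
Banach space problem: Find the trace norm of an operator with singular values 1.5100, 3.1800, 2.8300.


The nuclear norm is the sum of all singular values.
||T||_1 = 1.5100 + 3.1800 + 2.8300
= 7.5200

7.5200


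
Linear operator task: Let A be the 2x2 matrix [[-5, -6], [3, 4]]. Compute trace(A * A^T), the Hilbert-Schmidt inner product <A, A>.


trace(A * A^T) = sum of squares of all entries
= (-5)^2 + (-6)^2 + 3^2 + 4^2
= 25 + 36 + 9 + 16
= 86

86


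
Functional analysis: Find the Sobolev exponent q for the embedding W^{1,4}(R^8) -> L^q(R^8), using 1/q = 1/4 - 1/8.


Using the Sobolev embedding formula: 1/q = 1/p - k/n
1/q = 1/4 - 1/8 = 1/8
q = 1/(1/8) = 8

8.0000


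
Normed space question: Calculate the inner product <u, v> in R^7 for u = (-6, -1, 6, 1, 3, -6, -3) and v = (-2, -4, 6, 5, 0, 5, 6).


Computing the standard inner product <u, v> = sum u_i * v_i
= -6*-2 + -1*-4 + 6*6 + 1*5 + 3*0 + -6*5 + -3*6
= 12 + 4 + 36 + 5 + 0 + -30 + -18
= 9

9


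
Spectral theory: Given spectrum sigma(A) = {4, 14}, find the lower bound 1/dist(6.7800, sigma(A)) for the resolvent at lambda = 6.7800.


dist(6.7800, {4, 14}) = min(|6.7800 - 4|, |6.7800 - 14|)
= min(2.7800, 7.2200) = 2.7800
Resolvent bound = 1/2.7800 = 0.3597

0.3597


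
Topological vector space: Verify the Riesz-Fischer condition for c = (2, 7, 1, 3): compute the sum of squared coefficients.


sum |c_n|^2 = 2^2 + 7^2 + 1^2 + 3^2
= 4 + 49 + 1 + 9
= 63

63


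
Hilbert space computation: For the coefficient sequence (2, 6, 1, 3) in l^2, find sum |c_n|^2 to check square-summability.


sum |c_n|^2 = 2^2 + 6^2 + 1^2 + 3^2
= 4 + 36 + 1 + 9
= 50

50


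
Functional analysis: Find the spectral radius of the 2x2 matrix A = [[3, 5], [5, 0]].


For a 2x2 matrix, eigenvalues satisfy lambda^2 - (trace)*lambda + det = 0
trace = 3 + 0 = 3
det = 3*0 - 5*5 = -25
discriminant = 3^2 - 4*(-25) = 109
spectral radius = max |eigenvalue| = 6.7202

6.7202


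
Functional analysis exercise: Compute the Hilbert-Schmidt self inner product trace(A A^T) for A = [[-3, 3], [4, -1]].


trace(A * A^T) = sum of squares of all entries
= (-3)^2 + 3^2 + 4^2 + (-1)^2
= 9 + 9 + 16 + 1
= 35

35


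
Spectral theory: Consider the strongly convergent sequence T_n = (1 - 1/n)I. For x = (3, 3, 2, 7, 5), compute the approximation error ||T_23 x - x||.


T_23 x - x = (1 - 1/23)x - x = -x/23
||x|| = sqrt(96) = 9.7980
||T_23 x - x|| = ||x||/23 = 9.7980/23 = 0.4260

0.4260


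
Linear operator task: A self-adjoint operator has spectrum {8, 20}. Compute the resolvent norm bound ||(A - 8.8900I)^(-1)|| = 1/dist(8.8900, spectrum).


dist(8.8900, {8, 20}) = min(|8.8900 - 8|, |8.8900 - 20|)
= min(0.8900, 11.1100) = 0.8900
Resolvent bound = 1/0.8900 = 1.1236

1.1236


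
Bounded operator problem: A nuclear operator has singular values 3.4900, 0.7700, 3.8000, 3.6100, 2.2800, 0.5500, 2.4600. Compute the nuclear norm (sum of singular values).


The nuclear norm is the sum of all singular values.
||T||_1 = 3.4900 + 0.7700 + 3.8000 + 3.6100 + 2.2800 + 0.5500 + 2.4600
= 16.9600

16.9600


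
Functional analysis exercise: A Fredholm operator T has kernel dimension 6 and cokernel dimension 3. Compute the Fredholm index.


The Fredholm index is defined as ind(T) = dim(ker T) - dim(coker T)
= 6 - 3
= 3

3


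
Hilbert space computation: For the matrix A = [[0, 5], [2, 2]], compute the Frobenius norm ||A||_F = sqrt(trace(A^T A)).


||A||_F^2 = sum a_ij^2
= 0^2 + 5^2 + 2^2 + 2^2
= 0 + 25 + 4 + 4 = 33
||A||_F = sqrt(33) = 5.7446

5.7446


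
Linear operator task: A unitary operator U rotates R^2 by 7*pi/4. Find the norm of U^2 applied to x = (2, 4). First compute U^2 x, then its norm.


U is a rotation by theta = 7*pi/4
U^2 = rotation by 2*theta = 14*pi/4 = 6*pi/4 (mod 2*pi)
cos(6*pi/4) = 0.0000, sin(6*pi/4) = -1.0000
U^2 x = (0.0000 * 2 - -1.0000 * 4, -1.0000 * 2 + 0.0000 * 4)
= (4.0000, -2.0000)
||U^2 x|| = sqrt(4.0000^2 + (-2.0000)^2) = sqrt(20.0000) = 4.4721

4.4721


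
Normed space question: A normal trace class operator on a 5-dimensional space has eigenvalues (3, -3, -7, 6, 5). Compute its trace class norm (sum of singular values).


For a normal operator, singular values equal |eigenvalues|.
Trace norm = sum |lambda_i| = 3 + 3 + 7 + 6 + 5
= 24

24


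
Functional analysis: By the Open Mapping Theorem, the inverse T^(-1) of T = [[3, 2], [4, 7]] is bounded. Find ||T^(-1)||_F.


det(T) = 3*7 - 2*4 = 13
T^(-1) = (1/13) * [[7, -2], [-4, 3]] = [[0.5385, -0.1538], [-0.3077, 0.2308]]
||T^(-1)||_F^2 = 0.5385^2 + (-0.1538)^2 + (-0.3077)^2 + 0.2308^2 = 0.4615
||T^(-1)||_F = sqrt(0.4615) = 0.6794

0.6794


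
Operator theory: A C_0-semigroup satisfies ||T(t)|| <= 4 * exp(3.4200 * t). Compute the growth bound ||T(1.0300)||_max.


||T(1.0300)|| <= 4 * exp(3.4200 * 1.0300)
= 4 * exp(3.5226)
= 4 * 33.8724
= 135.4895

135.4895


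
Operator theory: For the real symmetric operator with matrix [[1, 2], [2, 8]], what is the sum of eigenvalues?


For a self-adjoint (symmetric) matrix, the eigenvalues are real.
The sum of eigenvalues equals the trace of the matrix.
trace = 1 + 8 = 9

9


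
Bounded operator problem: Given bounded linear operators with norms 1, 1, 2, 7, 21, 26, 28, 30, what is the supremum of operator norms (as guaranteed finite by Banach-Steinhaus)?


By the Uniform Boundedness Principle, the supremum of norms is finite.
sup_k ||T_k|| = max(1, 1, 2, 7, 21, 26, 28, 30) = 30

30


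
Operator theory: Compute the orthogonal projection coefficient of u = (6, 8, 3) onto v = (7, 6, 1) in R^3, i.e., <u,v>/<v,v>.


Computing <u,v> = 6*7 + 8*6 + 3*1 = 93
Computing <v,v> = 7^2 + 6^2 + 1^2 = 86
Projection coefficient = 93/86 = 1.0814

1.0814


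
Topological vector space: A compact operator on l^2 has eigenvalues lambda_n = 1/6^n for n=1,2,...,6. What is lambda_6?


The eigenvalue formula gives lambda_6 = 1/6^6
= 1/46656
= 2.1433e-05

2.1433e-05


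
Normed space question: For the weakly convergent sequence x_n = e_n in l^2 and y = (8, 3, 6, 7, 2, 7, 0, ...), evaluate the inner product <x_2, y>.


x_2 = e_2 is the standard basis vector with 1 in position 2.
<x_2, y> = y_2 = 3
As n -> infinity, <x_n, y> -> 0, confirming weak convergence of (x_n) to 0.

3


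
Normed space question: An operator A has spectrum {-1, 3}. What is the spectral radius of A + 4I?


Spectrum of A + 4I = {3, 7}
Spectral radius = max |lambda| over the shifted spectrum
= max(3, 7) = 7

7


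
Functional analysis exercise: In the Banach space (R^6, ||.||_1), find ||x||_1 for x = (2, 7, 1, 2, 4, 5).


The l^1 norm equals the sum of absolute values of all components.
||x||_1 = 2 + 7 + 1 + 2 + 4 + 5
= 21

21.0000


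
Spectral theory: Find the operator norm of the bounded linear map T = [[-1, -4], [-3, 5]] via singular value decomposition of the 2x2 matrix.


A^T A = [[10, -11], [-11, 41]]
trace(A^T A) = 51, det(A^T A) = 289
discriminant = 51^2 - 4*289 = 1445
Largest eigenvalue of A^T A = (trace + sqrt(disc))/2 = 44.5066
||T|| = sqrt(44.5066) = 6.6713

6.6713


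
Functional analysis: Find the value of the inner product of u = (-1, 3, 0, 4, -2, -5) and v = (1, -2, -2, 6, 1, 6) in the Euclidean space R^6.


Computing the standard inner product <u, v> = sum u_i * v_i
= -1*1 + 3*-2 + 0*-2 + 4*6 + -2*1 + -5*6
= -1 + -6 + 0 + 24 + -2 + -30
= -15

-15


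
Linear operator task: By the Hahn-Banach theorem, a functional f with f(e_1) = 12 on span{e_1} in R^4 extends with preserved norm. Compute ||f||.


The norm of f is given by ||f|| = sup_{||x||=1} |f(x)|.
On span{e_1}, ||e_1|| = 1, so ||f|| = |f(e_1)| / ||e_1||
= |12| / 1 = 12.0000

12.0000


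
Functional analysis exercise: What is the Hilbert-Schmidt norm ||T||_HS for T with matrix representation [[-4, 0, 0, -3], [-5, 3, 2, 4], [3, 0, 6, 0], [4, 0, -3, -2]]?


The Hilbert-Schmidt norm is sqrt(sum of squares of all entries).
Sum of squares = (-4)^2 + 0^2 + 0^2 + (-3)^2 + (-5)^2 + 3^2 + 2^2 + 4^2 + 3^2 + 0^2 + 6^2 + 0^2 + 4^2 + 0^2 + (-3)^2 + (-2)^2
= 16 + 0 + 0 + 9 + 25 + 9 + 4 + 16 + 9 + 0 + 36 + 0 + 16 + 0 + 9 + 4 = 153
||T||_HS = sqrt(153) = 12.3693

12.3693


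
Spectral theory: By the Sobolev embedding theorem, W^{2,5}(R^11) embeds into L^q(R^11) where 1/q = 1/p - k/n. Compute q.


Using the Sobolev embedding formula: 1/q = 1/p - k/n
1/q = 1/5 - 2/11 = 1/55
q = 1/(1/55) = 55

55.0000


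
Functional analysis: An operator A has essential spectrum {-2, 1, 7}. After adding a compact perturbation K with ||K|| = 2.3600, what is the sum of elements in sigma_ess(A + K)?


By Weyl's theorem, the essential spectrum is invariant under compact perturbations.
sigma_ess(A + K) = sigma_ess(A) = {-2, 1, 7}
Sum = -2 + 1 + 7 = 6

6


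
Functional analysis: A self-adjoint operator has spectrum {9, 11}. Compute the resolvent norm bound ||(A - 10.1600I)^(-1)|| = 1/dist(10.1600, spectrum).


dist(10.1600, {9, 11}) = min(|10.1600 - 9|, |10.1600 - 11|)
= min(1.1600, 0.8400) = 0.8400
Resolvent bound = 1/0.8400 = 1.1905

1.1905


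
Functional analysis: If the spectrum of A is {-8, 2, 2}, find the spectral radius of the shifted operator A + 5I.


Spectrum of A + 5I = {-3, 7, 7}
Spectral radius = max |lambda| over the shifted spectrum
= max(3, 7, 7) = 7

7


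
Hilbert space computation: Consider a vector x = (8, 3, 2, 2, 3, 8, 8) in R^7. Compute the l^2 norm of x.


The l^2 norm = (sum |x_i|^2)^(1/2)
Sum of 2th powers = 64 + 9 + 4 + 4 + 9 + 64 + 64 = 218
||x||_2 = (218)^(1/2) = 14.7648

14.7648


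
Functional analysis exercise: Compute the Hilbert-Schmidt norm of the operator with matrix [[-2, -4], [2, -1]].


The Hilbert-Schmidt norm is sqrt(sum of squares of all entries).
Sum of squares = (-2)^2 + (-4)^2 + 2^2 + (-1)^2
= 4 + 16 + 4 + 1 = 25
||T||_HS = sqrt(25) = 5.0000

5.0000


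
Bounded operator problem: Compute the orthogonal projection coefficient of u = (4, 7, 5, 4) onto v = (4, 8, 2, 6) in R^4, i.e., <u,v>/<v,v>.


Computing <u,v> = 4*4 + 7*8 + 5*2 + 4*6 = 106
Computing <v,v> = 4^2 + 8^2 + 2^2 + 6^2 = 120
Projection coefficient = 106/120 = 0.8833

0.8833


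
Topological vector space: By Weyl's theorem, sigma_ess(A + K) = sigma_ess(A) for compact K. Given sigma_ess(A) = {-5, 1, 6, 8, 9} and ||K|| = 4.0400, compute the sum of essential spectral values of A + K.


By Weyl's theorem, the essential spectrum is invariant under compact perturbations.
sigma_ess(A + K) = sigma_ess(A) = {-5, 1, 6, 8, 9}
Sum = -5 + 1 + 6 + 8 + 9 = 19

19


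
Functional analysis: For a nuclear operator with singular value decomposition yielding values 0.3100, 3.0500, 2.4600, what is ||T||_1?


The nuclear norm is the sum of all singular values.
||T||_1 = 0.3100 + 3.0500 + 2.4600
= 5.8200

5.8200


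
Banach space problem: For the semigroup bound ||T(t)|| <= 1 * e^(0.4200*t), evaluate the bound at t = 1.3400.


||T(1.3400)|| <= 1 * exp(0.4200 * 1.3400)
= 1 * exp(0.5628)
= 1 * 1.7556
= 1.7556

1.7556


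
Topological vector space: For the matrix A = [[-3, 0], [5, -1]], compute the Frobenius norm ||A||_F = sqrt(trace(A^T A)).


||A||_F^2 = sum a_ij^2
= (-3)^2 + 0^2 + 5^2 + (-1)^2
= 9 + 0 + 25 + 1 = 35
||A||_F = sqrt(35) = 5.9161

5.9161


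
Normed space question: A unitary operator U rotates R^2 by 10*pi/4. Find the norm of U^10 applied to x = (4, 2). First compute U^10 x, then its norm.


U is a rotation by theta = 10*pi/4
U^10 = rotation by 10*theta = 100*pi/4 = 4*pi/4 (mod 2*pi)
cos(4*pi/4) = -1.0000, sin(4*pi/4) = 0.0000
U^10 x = (-1.0000 * 4 - 0.0000 * 2, 0.0000 * 4 + -1.0000 * 2)
= (-4.0000, -2.0000)
||U^10 x|| = sqrt((-4.0000)^2 + (-2.0000)^2) = sqrt(20.0000) = 4.4721

4.4721


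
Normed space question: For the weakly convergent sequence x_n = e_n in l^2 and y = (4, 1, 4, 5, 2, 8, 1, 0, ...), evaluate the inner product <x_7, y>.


x_7 = e_7 is the standard basis vector with 1 in position 7.
<x_7, y> = y_7 = 1
As n -> infinity, <x_n, y> -> 0, confirming weak convergence of (x_n) to 0.

1


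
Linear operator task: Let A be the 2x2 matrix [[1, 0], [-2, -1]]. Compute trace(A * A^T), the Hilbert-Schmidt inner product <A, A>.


trace(A * A^T) = sum of squares of all entries
= 1^2 + 0^2 + (-2)^2 + (-1)^2
= 1 + 0 + 4 + 1
= 6

6


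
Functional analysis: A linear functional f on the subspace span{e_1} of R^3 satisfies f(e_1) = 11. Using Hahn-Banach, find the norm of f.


The norm of f is given by ||f|| = sup_{||x||=1} |f(x)|.
On span{e_1}, ||e_1|| = 1, so ||f|| = |f(e_1)| / ||e_1||
= |11| / 1 = 11.0000

11.0000


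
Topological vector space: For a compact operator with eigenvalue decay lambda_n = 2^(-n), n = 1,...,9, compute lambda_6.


The eigenvalue formula gives lambda_6 = 1/2^6
= 1/64
= 0.0156

0.0156


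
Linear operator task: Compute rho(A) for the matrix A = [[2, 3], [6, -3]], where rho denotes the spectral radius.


For a 2x2 matrix, eigenvalues satisfy lambda^2 - (trace)*lambda + det = 0
trace = 2 + -3 = -1
det = 2*-3 - 3*6 = -24
discriminant = (-1)^2 - 4*(-24) = 97
spectral radius = max |eigenvalue| = 5.4244

5.4244


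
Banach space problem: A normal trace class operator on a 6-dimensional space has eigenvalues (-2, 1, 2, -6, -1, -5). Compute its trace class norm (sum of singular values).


For a normal operator, singular values equal |eigenvalues|.
Trace norm = sum |lambda_i| = 2 + 1 + 2 + 6 + 1 + 5
= 17

17


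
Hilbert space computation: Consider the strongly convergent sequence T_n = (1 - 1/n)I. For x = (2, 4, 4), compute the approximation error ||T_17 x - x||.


T_17 x - x = (1 - 1/17)x - x = -x/17
||x|| = sqrt(36) = 6.0000
||T_17 x - x|| = ||x||/17 = 6.0000/17 = 0.3529

0.3529


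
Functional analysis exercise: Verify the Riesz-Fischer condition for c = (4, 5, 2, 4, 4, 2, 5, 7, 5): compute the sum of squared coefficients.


sum |c_n|^2 = 4^2 + 5^2 + 2^2 + 4^2 + 4^2 + 2^2 + 5^2 + 7^2 + 5^2
= 16 + 25 + 4 + 16 + 16 + 4 + 25 + 49 + 25
= 180

180


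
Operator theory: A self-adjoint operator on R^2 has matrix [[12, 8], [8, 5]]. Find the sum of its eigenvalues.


For a self-adjoint (symmetric) matrix, the eigenvalues are real.
The sum of eigenvalues equals the trace of the matrix.
trace = 12 + 5 = 17

17


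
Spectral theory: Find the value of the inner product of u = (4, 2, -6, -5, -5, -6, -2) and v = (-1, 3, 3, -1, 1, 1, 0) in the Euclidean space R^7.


Computing the standard inner product <u, v> = sum u_i * v_i
= 4*-1 + 2*3 + -6*3 + -5*-1 + -5*1 + -6*1 + -2*0
= -4 + 6 + -18 + 5 + -5 + -6 + 0
= -22

-22


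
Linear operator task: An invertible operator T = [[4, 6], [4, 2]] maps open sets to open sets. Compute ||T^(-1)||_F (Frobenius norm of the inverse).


det(T) = 4*2 - 6*4 = -16
T^(-1) = (1/-16) * [[2, -6], [-4, 4]] = [[-0.1250, 0.3750], [0.2500, -0.2500]]
||T^(-1)||_F^2 = (-0.1250)^2 + 0.3750^2 + 0.2500^2 + (-0.2500)^2 = 0.2812
||T^(-1)||_F = sqrt(0.2812) = 0.5303

0.5303


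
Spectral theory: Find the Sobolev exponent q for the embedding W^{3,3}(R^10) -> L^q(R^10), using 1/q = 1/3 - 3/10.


Using the Sobolev embedding formula: 1/q = 1/p - k/n
1/q = 1/3 - 3/10 = 1/30
q = 1/(1/30) = 30

30.0000


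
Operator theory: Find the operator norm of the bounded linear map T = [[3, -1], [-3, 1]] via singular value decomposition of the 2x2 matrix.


A^T A = [[18, -6], [-6, 2]]
trace(A^T A) = 20, det(A^T A) = 0
discriminant = 20^2 - 4*0 = 400
Largest eigenvalue of A^T A = (trace + sqrt(disc))/2 = 20.0000
||T|| = sqrt(20.0000) = 4.4721

4.4721


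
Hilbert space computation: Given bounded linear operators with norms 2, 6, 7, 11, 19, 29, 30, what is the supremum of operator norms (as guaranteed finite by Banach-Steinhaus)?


By the Uniform Boundedness Principle, the supremum of norms is finite.
sup_k ||T_k|| = max(2, 6, 7, 11, 19, 29, 30) = 30

30


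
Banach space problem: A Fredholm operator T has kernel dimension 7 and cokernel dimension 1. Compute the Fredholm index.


The Fredholm index is defined as ind(T) = dim(ker T) - dim(coker T)
= 7 - 1
= 6

6


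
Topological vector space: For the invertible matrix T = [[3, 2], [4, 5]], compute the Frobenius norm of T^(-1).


det(T) = 3*5 - 2*4 = 7
T^(-1) = (1/7) * [[5, -2], [-4, 3]] = [[0.7143, -0.2857], [-0.5714, 0.4286]]
||T^(-1)||_F^2 = 0.7143^2 + (-0.2857)^2 + (-0.5714)^2 + 0.4286^2 = 1.1020
||T^(-1)||_F = sqrt(1.1020) = 1.0498

1.0498


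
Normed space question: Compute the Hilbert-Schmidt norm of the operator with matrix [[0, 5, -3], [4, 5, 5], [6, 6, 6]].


The Hilbert-Schmidt norm is sqrt(sum of squares of all entries).
Sum of squares = 0^2 + 5^2 + (-3)^2 + 4^2 + 5^2 + 5^2 + 6^2 + 6^2 + 6^2
= 0 + 25 + 9 + 16 + 25 + 25 + 36 + 36 + 36 = 208
||T||_HS = sqrt(208) = 14.4222

14.4222


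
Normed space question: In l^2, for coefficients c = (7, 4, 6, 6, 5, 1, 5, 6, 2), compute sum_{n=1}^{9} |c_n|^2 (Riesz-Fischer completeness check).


sum |c_n|^2 = 7^2 + 4^2 + 6^2 + 6^2 + 5^2 + 1^2 + 5^2 + 6^2 + 2^2
= 49 + 16 + 36 + 36 + 25 + 1 + 25 + 36 + 4
= 228

228


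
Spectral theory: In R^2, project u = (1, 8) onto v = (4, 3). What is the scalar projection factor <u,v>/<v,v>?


Computing <u,v> = 1*4 + 8*3 = 28
Computing <v,v> = 4^2 + 3^2 = 25
Projection coefficient = 28/25 = 1.1200

1.1200


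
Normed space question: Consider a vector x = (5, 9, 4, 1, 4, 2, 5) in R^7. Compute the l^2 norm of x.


The l^2 norm = (sum |x_i|^2)^(1/2)
Sum of 2th powers = 25 + 81 + 16 + 1 + 16 + 4 + 25 = 168
||x||_2 = (168)^(1/2) = 12.9615

12.9615


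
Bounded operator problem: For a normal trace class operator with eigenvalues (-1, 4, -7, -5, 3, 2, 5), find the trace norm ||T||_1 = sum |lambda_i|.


For a normal operator, singular values equal |eigenvalues|.
Trace norm = sum |lambda_i| = 1 + 4 + 7 + 5 + 3 + 2 + 5
= 27

27


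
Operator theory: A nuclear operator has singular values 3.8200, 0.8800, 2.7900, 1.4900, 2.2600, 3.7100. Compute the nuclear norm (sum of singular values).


The nuclear norm is the sum of all singular values.
||T||_1 = 3.8200 + 0.8800 + 2.7900 + 1.4900 + 2.2600 + 3.7100
= 14.9500

14.9500


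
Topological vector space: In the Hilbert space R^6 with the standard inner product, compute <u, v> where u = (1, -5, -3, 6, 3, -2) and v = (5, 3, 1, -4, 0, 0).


Computing the standard inner product <u, v> = sum u_i * v_i
= 1*5 + -5*3 + -3*1 + 6*-4 + 3*0 + -2*0
= 5 + -15 + -3 + -24 + 0 + 0
= -37

-37


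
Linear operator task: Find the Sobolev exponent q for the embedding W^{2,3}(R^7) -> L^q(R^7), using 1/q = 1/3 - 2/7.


Using the Sobolev embedding formula: 1/q = 1/p - k/n
1/q = 1/3 - 2/7 = 1/21
q = 1/(1/21) = 21

21.0000


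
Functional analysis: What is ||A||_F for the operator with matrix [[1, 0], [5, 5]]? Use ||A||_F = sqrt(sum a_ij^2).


||A||_F^2 = sum a_ij^2
= 1^2 + 0^2 + 5^2 + 5^2
= 1 + 0 + 25 + 25 = 51
||A||_F = sqrt(51) = 7.1414

7.1414


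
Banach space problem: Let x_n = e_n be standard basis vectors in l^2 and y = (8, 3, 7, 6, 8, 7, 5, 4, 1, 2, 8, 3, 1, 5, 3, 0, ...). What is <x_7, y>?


x_7 = e_7 is the standard basis vector with 1 in position 7.
<x_7, y> = y_7 = 5
As n -> infinity, <x_n, y> -> 0, confirming weak convergence of (x_n) to 0.

5


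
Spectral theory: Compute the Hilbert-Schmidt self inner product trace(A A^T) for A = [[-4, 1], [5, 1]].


trace(A * A^T) = sum of squares of all entries
= (-4)^2 + 1^2 + 5^2 + 1^2
= 16 + 1 + 25 + 1
= 43

43


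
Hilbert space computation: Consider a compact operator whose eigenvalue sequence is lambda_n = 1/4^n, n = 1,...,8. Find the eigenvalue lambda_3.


The eigenvalue formula gives lambda_3 = 1/4^3
= 1/64
= 0.0156

0.0156


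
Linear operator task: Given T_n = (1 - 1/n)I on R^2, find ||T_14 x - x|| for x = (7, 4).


T_14 x - x = (1 - 1/14)x - x = -x/14
||x|| = sqrt(65) = 8.0623
||T_14 x - x|| = ||x||/14 = 8.0623/14 = 0.5759

0.5759


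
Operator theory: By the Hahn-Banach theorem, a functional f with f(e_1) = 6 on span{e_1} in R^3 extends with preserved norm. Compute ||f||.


The norm of f is given by ||f|| = sup_{||x||=1} |f(x)|.
On span{e_1}, ||e_1|| = 1, so ||f|| = |f(e_1)| / ||e_1||
= |6| / 1 = 6.0000

6.0000


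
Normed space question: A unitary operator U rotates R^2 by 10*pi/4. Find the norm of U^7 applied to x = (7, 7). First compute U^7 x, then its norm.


U is a rotation by theta = 10*pi/4
U^7 = rotation by 7*theta = 70*pi/4 = 6*pi/4 (mod 2*pi)
cos(6*pi/4) = 0.0000, sin(6*pi/4) = -1.0000
U^7 x = (0.0000 * 7 - -1.0000 * 7, -1.0000 * 7 + 0.0000 * 7)
= (7.0000, -7.0000)
||U^7 x|| = sqrt(7.0000^2 + (-7.0000)^2) = sqrt(98.0000) = 9.8995

9.8995


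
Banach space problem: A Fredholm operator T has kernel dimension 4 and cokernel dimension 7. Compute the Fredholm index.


The Fredholm index is defined as ind(T) = dim(ker T) - dim(coker T)
= 4 - 7
= -3

-3


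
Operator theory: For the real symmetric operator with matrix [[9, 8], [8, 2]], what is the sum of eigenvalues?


For a self-adjoint (symmetric) matrix, the eigenvalues are real.
The sum of eigenvalues equals the trace of the matrix.
trace = 9 + 2 = 11

11


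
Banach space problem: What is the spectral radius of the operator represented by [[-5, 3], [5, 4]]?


For a 2x2 matrix, eigenvalues satisfy lambda^2 - (trace)*lambda + det = 0
trace = -5 + 4 = -1
det = -5*4 - 3*5 = -35
discriminant = (-1)^2 - 4*(-35) = 141
spectral radius = max |eigenvalue| = 6.4372

6.4372


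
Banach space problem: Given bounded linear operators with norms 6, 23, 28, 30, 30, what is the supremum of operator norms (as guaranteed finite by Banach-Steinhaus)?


By the Uniform Boundedness Principle, the supremum of norms is finite.
sup_k ||T_k|| = max(6, 23, 28, 30, 30) = 30

30


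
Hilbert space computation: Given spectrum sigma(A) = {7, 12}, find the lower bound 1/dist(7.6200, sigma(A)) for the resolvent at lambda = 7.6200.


dist(7.6200, {7, 12}) = min(|7.6200 - 7|, |7.6200 - 12|)
= min(0.6200, 4.3800) = 0.6200
Resolvent bound = 1/0.6200 = 1.6129

1.6129


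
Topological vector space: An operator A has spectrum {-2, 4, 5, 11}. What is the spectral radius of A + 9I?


Spectrum of A + 9I = {7, 13, 14, 20}
Spectral radius = max |lambda| over the shifted spectrum
= max(7, 13, 14, 20) = 20

20


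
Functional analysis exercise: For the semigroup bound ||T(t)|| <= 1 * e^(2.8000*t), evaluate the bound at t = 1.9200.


||T(1.9200)|| <= 1 * exp(2.8000 * 1.9200)
= 1 * exp(5.3760)
= 1 * 216.1559
= 216.1559

216.1559


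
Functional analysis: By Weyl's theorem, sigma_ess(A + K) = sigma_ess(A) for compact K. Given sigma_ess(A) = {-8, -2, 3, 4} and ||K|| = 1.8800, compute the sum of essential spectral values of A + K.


By Weyl's theorem, the essential spectrum is invariant under compact perturbations.
sigma_ess(A + K) = sigma_ess(A) = {-8, -2, 3, 4}
Sum = -8 + -2 + 3 + 4 = -3

-3


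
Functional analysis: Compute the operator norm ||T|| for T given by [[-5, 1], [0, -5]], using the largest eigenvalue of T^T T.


A^T A = [[25, -5], [-5, 26]]
trace(A^T A) = 51, det(A^T A) = 625
discriminant = 51^2 - 4*625 = 101
Largest eigenvalue of A^T A = (trace + sqrt(disc))/2 = 30.5249
||T|| = sqrt(30.5249) = 5.5249

5.5249
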